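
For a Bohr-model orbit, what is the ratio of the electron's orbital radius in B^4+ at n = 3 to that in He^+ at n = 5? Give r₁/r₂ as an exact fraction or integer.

18/125

r ∝ Z^-1 · n^2
r₁/r₂ = (5/2)^-1 · (3/5)^2 = 18/125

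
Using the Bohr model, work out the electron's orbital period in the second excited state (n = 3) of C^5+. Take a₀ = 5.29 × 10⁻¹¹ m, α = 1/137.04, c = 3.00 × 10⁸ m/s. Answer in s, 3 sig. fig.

1.14 × 10⁻¹⁶ s

r = n²a₀/Z = 3²·5.29 × 10⁻¹¹/6 = 7.94 × 10⁻¹¹ m
v = Zαc/n = 6·0.00730·3.00 × 10⁸/3 = 4.38 × 10⁶ m/s
T = 2πr/v = 1.14 × 10⁻¹⁶ s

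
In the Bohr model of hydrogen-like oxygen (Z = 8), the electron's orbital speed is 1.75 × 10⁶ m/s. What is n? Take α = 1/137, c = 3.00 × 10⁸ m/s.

10

v_n = Zαc/n ⇒ n = Zαc/v = 8 × 0.00730 × 3.00 × 10⁸ / 1.75 × 10⁶ ≈ 10.01
n = 10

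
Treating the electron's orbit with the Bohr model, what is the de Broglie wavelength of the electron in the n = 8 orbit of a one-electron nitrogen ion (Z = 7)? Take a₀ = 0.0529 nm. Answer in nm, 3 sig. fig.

The Bohr quantisation condition is nλ = 2πr_n.
r_n = n²a₀/Z = 0.484 nm
λ = 2πr_n/n = 2π·0.484/8 = 0.380 nm

0.380 nm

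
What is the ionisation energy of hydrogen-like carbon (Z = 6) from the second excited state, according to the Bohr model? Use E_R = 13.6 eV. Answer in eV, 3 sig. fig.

54.4 eV

E_n = −E_R·Z²/n² = −13.6 × 6²/3² eV = -54.4 eV
Ionisation energy = −E_n = 54.4 eV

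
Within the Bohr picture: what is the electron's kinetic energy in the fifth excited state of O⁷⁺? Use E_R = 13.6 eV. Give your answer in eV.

For a Coulomb orbit the virial theorem gives K = −E_n.
E_n = −E_R·Z²/n², so K = E_R·Z²/n² = 13.6 × 8²/6² = 24.2 eV

24.2 eV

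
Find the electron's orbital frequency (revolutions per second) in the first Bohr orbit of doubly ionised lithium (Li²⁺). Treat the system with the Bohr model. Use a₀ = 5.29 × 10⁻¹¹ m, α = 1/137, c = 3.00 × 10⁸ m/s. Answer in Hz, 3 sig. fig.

5.93 × 10¹⁶ Hz

r = n²a₀/Z = 1.76 × 10⁻¹¹ m, v = Zαc/n = 6.57 × 10⁶ m/s
f = v/(2πr) = 5.93 × 10¹⁶ Hz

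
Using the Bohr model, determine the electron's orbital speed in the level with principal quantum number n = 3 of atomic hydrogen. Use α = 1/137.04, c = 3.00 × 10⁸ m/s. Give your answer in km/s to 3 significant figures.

v_n = Zαc/n = 1 × 0.00730 × 3.00 × 10⁸ / 3
    = 730 km/s

730 km/s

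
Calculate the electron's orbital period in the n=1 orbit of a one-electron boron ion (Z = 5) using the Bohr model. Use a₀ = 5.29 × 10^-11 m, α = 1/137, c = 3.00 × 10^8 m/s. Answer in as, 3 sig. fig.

6.07 as

r = n²a₀/Z = 1²·5.29 × 10^-11/5 = 1.06 × 10^-11 m
v = Zαc/n = 5·0.00730·3.00 × 10^8/1 = 1.09 × 10^7 m/s
T = 2πr/v = 6.07 × 10^-18 s = 6.07 as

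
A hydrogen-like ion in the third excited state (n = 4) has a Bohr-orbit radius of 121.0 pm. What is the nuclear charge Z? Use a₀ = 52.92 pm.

7

r_n = n²a₀/Z ⇒ Z = n²a₀/r = 4² × 52.92 / 121.0 ≈ 7.00
Z = 7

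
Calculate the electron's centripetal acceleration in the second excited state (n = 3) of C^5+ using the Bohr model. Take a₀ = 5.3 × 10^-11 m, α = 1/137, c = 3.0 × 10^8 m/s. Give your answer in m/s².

2.4 × 10^23 m/s²

r = n²a₀/Z = 8.0 × 10^-11 m, v = Zαc/n = 4.4 × 10^6 m/s
a = v²/r = (4.4 × 10^6)² / 8.0 × 10^-11 = 2.4 × 10^23 m/s²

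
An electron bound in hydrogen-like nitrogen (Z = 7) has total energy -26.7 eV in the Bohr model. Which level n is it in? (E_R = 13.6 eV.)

5

E_n = −E_R Z²/n² ⇒ n² = E_R Z²/(−E_n) = 13.6 × 7² / 26.7 ≈ 24.96
n = 5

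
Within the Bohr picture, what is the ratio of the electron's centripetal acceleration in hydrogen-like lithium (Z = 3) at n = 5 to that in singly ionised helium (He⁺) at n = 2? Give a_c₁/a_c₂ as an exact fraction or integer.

a_c ∝ Z^3 · n^-4
a_c₁/a_c₂ = (3/2)^3 · (5/2)^-4 = 54/625

54/625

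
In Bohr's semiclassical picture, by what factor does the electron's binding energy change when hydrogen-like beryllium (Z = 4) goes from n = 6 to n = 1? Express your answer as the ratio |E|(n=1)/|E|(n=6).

36

|E| ∝ Z^2 · n^-2; with Z fixed, |E| ∝ n^-2.
|E|(n=1)/|E|(n=6) = (1/6)^-2 = 36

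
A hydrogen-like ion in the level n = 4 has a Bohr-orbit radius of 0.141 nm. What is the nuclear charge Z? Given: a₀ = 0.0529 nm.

6

r_n = n²a₀/Z ⇒ Z = n²a₀/r = 4² × 0.0529 / 0.141 ≈ 6.00
Z = 6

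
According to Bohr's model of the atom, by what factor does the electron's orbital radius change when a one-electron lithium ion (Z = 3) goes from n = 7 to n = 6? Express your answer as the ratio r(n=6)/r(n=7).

36/49

r ∝ Z^-1 · n^2; with Z fixed, r ∝ n^2.
r(n=6)/r(n=7) = (6/7)^2 = 36/49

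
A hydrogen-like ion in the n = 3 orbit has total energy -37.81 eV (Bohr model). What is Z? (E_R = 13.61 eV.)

E_n = −E_R Z²/n² ⇒ Z² = −E_n n²/E_R = 37.81 × 3² / 13.61 ≈ 25.00
Z = 5

5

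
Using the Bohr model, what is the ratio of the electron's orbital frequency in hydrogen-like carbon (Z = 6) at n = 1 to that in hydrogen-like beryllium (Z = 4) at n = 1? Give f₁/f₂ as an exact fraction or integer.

f ∝ Z^2 · n^-3
f₁/f₂ = (6/4)^2 · (1/1)^-3 = 9/4

9/4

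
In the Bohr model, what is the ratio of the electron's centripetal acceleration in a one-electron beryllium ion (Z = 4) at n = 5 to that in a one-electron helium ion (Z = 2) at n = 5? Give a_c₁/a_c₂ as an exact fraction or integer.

a_c ∝ Z^3 · n^-4
a_c₁/a_c₂ = (4/2)^3 · (5/5)^-4 = 8

8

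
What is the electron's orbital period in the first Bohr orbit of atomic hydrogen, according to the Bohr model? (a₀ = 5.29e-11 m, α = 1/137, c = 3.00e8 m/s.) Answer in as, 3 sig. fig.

r = n²a₀/Z = 1²·5.29e-11/1 = 5.29e-11 m
v = Zαc/n = 1·0.00730·3.00e8/1 = 2.19e6 m/s
T = 2πr/v = 1.52e-16 s = 152 as

152 as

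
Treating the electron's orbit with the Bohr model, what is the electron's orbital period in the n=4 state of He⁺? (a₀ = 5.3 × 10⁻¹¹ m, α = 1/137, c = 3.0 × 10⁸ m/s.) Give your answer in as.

r = n²a₀/Z = 4²·5.3 × 10⁻¹¹/2 = 4.2 × 10⁻¹⁰ m
v = Zαc/n = 2·0.0073·3.0 × 10⁸/4 = 1.1 × 10⁶ m/s
T = 2πr/v = 2.4 × 10⁻¹⁵ s = 2400 as

2400 as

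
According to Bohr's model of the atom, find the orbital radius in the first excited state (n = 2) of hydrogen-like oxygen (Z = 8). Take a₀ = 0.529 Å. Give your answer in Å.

0.265 Å

r_n = n²a₀/Z = 2² × 0.529 / 8
    = 4 × 0.529 / 8 = 0.265 Å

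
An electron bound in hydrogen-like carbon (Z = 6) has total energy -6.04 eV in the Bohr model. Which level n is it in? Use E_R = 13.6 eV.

E_n = −E_R Z²/n² ⇒ n² = E_R Z²/(−E_n) = 13.6 × 6² / 6.04 ≈ 81.06
n = 9

9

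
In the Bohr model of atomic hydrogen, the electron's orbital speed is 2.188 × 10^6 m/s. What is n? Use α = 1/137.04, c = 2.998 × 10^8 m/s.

v_n = Zαc/n ⇒ n = Zαc/v = 1 × 0.007297 × 2.998 × 10^8 / 2.188 × 10^6 ≈ 1.00
n = 1

1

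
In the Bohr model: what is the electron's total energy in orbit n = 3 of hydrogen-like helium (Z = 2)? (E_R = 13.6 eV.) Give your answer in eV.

E_n = −E_R·Z²/n² = −13.6 × 2²/3² = -6.04 eV

-6.04 eV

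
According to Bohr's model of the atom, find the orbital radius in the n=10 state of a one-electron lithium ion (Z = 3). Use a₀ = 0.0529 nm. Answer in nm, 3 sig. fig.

r_n = n²a₀/Z = 10² × 0.0529 / 3
    = 100 × 0.0529 / 3 = 1.76 nm

1.76 nm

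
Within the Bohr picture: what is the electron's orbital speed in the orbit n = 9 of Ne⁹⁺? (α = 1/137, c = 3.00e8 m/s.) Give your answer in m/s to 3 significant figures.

2.43e6 m/s

v_n = Zαc/n = 10 × 0.00730 × 3.00e8 / 9
    = 2.43e6 m/s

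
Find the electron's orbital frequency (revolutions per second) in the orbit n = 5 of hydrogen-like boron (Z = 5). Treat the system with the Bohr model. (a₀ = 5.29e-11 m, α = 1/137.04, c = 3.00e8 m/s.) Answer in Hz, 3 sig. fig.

r = n²a₀/Z = 2.64e-10 m, v = Zαc/n = 2.19e6 m/s
f = v/(2πr) = 1.32e15 Hz

1.32e15 Hz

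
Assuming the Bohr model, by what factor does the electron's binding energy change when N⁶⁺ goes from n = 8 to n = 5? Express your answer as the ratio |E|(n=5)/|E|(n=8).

|E| ∝ Z^2 · n^-2; with Z fixed, |E| ∝ n^-2.
|E|(n=5)/|E|(n=8) = (5/8)^-2 = 64/25

64/25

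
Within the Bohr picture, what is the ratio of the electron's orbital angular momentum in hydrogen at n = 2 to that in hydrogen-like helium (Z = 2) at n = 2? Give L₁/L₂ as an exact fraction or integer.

L = nℏ is independent of Z.
L₁/L₂ = n₁/n₂ = 2/2 = 1

1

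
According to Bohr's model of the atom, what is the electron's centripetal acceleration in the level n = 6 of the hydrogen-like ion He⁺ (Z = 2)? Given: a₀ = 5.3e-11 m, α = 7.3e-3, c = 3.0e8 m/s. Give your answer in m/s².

r = n²a₀/Z = 9.5e-10 m, v = Zαc/n = 7.3e5 m/s
a = v²/r = (7.3e5)² / 9.5e-10 = 5.6e20 m/s²

5.6e20 m/s²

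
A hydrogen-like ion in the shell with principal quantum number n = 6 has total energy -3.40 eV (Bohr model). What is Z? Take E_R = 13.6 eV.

3

E_n = −E_R Z²/n² ⇒ Z² = −E_n n²/E_R = 3.40 × 6² / 13.6 ≈ 9.00
Z = 3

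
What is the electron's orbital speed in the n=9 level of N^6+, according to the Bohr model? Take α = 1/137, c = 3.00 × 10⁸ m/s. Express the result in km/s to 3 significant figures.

1700 km/s

v_n = Zαc/n = 7 × 0.00730 × 3.00 × 10⁸ / 9
    = 1700 km/s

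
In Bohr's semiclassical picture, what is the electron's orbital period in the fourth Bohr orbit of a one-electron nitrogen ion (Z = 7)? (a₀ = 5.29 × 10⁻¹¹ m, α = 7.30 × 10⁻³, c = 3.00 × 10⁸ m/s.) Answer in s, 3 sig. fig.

r = n²a₀/Z = 4²·5.29 × 10⁻¹¹/7 = 1.21 × 10⁻¹⁰ m
v = Zαc/n = 7·0.00730·3.00 × 10⁸/4 = 3.83 × 10⁶ m/s
T = 2πr/v = 1.98 × 10⁻¹⁶ s

1.98 × 10⁻¹⁶ s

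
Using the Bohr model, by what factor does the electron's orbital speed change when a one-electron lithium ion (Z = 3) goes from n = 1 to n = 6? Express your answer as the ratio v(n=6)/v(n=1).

1/6

v ∝ Z^1 · n^-1; with Z fixed, v ∝ n^-1.
v(n=6)/v(n=1) = (6/1)^-1 = 1/6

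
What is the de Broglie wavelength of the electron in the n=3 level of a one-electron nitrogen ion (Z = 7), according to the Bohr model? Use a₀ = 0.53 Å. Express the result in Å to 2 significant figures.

1.4 Å

The Bohr quantisation condition is nλ = 2πr_n.
r_n = n²a₀/Z = 0.68 Å
λ = 2πr_n/n = 2π·0.68/3 = 1.4 Å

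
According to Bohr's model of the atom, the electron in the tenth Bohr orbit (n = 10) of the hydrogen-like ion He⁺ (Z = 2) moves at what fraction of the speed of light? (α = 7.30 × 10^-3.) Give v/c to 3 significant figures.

0.00146

v_n = Zαc/n, so v/c = Zα/n = 2 × 0.00730 / 10 = 0.00146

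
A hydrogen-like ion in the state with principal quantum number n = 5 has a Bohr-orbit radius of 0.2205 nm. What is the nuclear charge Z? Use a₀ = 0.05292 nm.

6

r_n = n²a₀/Z ⇒ Z = n²a₀/r = 5² × 0.05292 / 0.2205 ≈ 6.00
Z = 6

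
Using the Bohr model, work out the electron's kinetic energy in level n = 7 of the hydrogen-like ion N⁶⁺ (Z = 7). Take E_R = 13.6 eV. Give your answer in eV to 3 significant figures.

For a Coulomb orbit the virial theorem gives K = −E_n.
E_n = −E_R·Z²/n², so K = E_R·Z²/n² = 13.6 × 7²/7² = 13.6 eV

13.6 eV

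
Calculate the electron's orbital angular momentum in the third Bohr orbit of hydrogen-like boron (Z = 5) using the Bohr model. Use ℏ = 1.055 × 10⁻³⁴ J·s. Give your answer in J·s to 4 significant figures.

L_n = nℏ = 3 × 1.055 × 10⁻³⁴ = 3.165 × 10⁻³⁴ J·s

3.165 × 10⁻³⁴ J·s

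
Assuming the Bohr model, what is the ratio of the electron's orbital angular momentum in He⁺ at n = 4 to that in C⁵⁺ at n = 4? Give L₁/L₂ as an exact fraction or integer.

1

L = nℏ is independent of Z.
L₁/L₂ = n₁/n₂ = 4/4 = 1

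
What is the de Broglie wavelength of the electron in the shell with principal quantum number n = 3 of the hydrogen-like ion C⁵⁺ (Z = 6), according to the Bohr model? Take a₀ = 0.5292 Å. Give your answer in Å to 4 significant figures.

The Bohr quantisation condition is nλ = 2πr_n.
r_n = n²a₀/Z = 0.7938 Å
λ = 2πr_n/n = 2π·0.7938/3 = 1.663 Å

1.663 Å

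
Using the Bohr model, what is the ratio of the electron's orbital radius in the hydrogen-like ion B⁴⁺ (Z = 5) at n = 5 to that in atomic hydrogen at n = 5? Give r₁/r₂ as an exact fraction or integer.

r ∝ Z^-1 · n^2
r₁/r₂ = (5/1)^-1 · (5/5)^2 = 1/5

1/5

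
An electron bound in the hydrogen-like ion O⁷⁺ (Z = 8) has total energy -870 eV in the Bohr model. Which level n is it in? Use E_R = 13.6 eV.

1

E_n = −E_R Z²/n² ⇒ n² = E_R Z²/(−E_n) = 13.6 × 8² / 870 ≈ 1.00
n = 1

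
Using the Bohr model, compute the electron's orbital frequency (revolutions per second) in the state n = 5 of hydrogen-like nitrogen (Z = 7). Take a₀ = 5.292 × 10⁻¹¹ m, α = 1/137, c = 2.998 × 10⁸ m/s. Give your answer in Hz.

r = n²a₀/Z = 1.890 × 10⁻¹⁰ m, v = Zαc/n = 3.064 × 10⁶ m/s
f = v/(2πr) = 2.580 × 10¹⁵ Hz

2.580 × 10¹⁵ Hz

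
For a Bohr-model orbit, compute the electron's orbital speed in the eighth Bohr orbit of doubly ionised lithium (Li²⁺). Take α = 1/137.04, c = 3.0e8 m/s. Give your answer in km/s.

v_n = Zαc/n = 3 × 0.0073 × 3.0e8 / 8
    = 820 km/s

820 km/s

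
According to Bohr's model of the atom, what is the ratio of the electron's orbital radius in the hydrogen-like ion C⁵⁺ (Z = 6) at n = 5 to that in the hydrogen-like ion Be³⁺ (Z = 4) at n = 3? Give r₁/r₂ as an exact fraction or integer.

r ∝ Z^-1 · n^2
r₁/r₂ = (6/4)^-1 · (5/3)^2 = 50/27

50/27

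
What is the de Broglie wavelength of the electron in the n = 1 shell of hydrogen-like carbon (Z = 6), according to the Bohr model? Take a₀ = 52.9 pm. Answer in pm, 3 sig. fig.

The Bohr quantisation condition is nλ = 2πr_n.
r_n = n²a₀/Z = 8.82 pm
λ = 2πr_n/n = 2π·8.82/1 = 55.4 pm

55.4 pm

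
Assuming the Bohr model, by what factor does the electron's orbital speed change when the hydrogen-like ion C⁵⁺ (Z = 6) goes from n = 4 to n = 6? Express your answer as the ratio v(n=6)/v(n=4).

2/3

v ∝ Z^1 · n^-1; with Z fixed, v ∝ n^-1.
v(n=6)/v(n=4) = (6/4)^-1 = 2/3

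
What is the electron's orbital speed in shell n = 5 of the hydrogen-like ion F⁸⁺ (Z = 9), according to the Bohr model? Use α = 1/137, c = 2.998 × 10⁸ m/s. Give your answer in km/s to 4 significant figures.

3939 km/s

v_n = Zαc/n = 9 × 0.007299 × 2.998 × 10⁸ / 5
    = 3939 km/s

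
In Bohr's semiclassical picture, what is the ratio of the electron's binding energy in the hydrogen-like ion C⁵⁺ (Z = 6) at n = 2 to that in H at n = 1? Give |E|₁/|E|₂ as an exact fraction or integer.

|E| ∝ Z^2 · n^-2
|E|₁/|E|₂ = (6/1)^2 · (2/1)^-2 = 9

9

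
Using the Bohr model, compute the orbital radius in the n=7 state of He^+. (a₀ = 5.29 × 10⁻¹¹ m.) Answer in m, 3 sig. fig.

r_n = n²a₀/Z = 7² × 5.29 × 10⁻¹¹ / 2
    = 49 × 5.29 × 10⁻¹¹ / 2 = 1.30 × 10⁻⁹ m

1.30 × 10⁻⁹ m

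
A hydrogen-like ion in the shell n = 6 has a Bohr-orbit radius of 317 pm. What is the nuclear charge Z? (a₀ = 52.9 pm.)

6

r_n = n²a₀/Z ⇒ Z = n²a₀/r = 6² × 52.9 / 317 ≈ 6.01
Z = 6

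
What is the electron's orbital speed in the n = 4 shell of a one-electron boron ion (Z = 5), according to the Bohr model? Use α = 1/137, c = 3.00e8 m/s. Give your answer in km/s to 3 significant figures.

2740 km/s

v_n = Zαc/n = 5 × 0.00730 × 3.00e8 / 4
    = 2740 km/s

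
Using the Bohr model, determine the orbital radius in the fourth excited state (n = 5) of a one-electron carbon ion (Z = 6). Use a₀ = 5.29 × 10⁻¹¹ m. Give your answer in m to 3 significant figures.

r_n = n²a₀/Z = 5² × 5.29 × 10⁻¹¹ / 6
    = 25 × 5.29 × 10⁻¹¹ / 6 = 2.20 × 10⁻¹⁰ m

2.20 × 10⁻¹⁰ m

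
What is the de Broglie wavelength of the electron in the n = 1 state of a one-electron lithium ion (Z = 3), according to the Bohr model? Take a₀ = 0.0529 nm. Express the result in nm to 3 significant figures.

The Bohr quantisation condition is nλ = 2πr_n.
r_n = n²a₀/Z = 0.0176 nm
λ = 2πr_n/n = 2π·0.0176/1 = 0.111 nm

0.111 nm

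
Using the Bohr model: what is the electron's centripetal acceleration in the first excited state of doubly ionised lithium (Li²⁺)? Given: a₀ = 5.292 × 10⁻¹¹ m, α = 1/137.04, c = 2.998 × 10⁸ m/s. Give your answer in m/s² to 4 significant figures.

1.526 × 10²³ m/s²

r = n²a₀/Z = 7.056 × 10⁻¹¹ m, v = Zαc/n = 3.282 × 10⁶ m/s
a = v²/r = (3.282 × 10⁶)² / 7.056 × 10⁻¹¹ = 1.526 × 10²³ m/s²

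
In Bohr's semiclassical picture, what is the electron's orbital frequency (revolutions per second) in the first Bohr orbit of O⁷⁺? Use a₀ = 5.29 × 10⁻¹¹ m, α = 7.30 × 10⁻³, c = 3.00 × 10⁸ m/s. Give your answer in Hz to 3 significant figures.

4.22 × 10¹⁷ Hz

r = n²a₀/Z = 6.61 × 10⁻¹² m, v = Zαc/n = 1.75 × 10⁷ m/s
f = v/(2πr) = 4.22 × 10¹⁷ Hz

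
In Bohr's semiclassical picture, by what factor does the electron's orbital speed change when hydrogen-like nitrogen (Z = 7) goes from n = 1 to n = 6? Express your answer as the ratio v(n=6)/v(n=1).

1/6

v ∝ Z^1 · n^-1; with Z fixed, v ∝ n^-1.
v(n=6)/v(n=1) = (6/1)^-1 = 1/6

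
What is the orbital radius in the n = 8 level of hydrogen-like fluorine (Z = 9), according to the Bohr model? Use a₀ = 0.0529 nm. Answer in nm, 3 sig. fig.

0.376 nm

r_n = n²a₀/Z = 8² × 0.0529 / 9
    = 64 × 0.0529 / 9 = 0.376 nm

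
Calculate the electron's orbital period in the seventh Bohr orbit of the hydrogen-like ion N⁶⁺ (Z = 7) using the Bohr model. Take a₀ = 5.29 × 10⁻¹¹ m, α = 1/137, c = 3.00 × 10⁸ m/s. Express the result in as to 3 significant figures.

r = n²a₀/Z = 7²·5.29 × 10⁻¹¹/7 = 3.70 × 10⁻¹⁰ m
v = Zαc/n = 7·0.00730·3.00 × 10⁸/7 = 2.19 × 10⁶ m/s
T = 2πr/v = 1.06 × 10⁻¹⁵ s = 1060 as

1060 as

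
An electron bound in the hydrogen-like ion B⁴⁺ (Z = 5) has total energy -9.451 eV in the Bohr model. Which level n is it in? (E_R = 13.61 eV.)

6

E_n = −E_R Z²/n² ⇒ n² = E_R Z²/(−E_n) = 13.61 × 5² / 9.451 ≈ 36.00
n = 6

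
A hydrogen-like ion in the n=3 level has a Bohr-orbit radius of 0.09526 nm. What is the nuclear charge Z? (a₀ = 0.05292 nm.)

5

r_n = n²a₀/Z ⇒ Z = n²a₀/r = 3² × 0.05292 / 0.09526 ≈ 5.00
Z = 5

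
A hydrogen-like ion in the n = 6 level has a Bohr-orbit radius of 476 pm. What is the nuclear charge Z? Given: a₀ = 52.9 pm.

r_n = n²a₀/Z ⇒ Z = n²a₀/r = 6² × 52.9 / 476 ≈ 4.00
Z = 4

4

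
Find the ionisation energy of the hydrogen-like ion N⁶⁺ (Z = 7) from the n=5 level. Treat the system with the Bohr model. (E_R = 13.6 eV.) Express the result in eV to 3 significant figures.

26.7 eV

E_n = −E_R·Z²/n² = −13.6 × 7²/5² eV = -26.7 eV
Ionisation energy = −E_n = 26.7 eV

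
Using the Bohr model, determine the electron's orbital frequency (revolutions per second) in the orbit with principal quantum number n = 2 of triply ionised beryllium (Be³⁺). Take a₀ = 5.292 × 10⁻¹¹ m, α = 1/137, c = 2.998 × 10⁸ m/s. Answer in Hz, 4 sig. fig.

1.316 × 10¹⁶ Hz

r = n²a₀/Z = 5.292 × 10⁻¹¹ m, v = Zαc/n = 4.377 × 10⁶ m/s
f = v/(2πr) = 1.316 × 10¹⁶ Hz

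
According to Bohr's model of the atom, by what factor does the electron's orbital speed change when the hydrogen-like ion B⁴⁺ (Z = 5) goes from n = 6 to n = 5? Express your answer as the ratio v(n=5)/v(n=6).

v ∝ Z^1 · n^-1; with Z fixed, v ∝ n^-1.
v(n=5)/v(n=6) = (5/6)^-1 = 6/5

6/5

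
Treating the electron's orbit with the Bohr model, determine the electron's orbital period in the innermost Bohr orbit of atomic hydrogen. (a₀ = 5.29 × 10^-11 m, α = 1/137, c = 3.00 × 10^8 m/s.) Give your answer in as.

152 as

r = n²a₀/Z = 1²·5.29 × 10^-11/1 = 5.29 × 10^-11 m
v = Zαc/n = 1·0.00730·3.00 × 10^8/1 = 2.19 × 10^6 m/s
T = 2πr/v = 1.52 × 10^-16 s = 152 as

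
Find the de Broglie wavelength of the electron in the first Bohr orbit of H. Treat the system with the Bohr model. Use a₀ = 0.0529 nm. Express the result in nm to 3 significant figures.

0.332 nm

The Bohr quantisation condition is nλ = 2πr_n.
r_n = n²a₀/Z = 0.0529 nm
λ = 2πr_n/n = 2π·0.0529/1 = 0.332 nm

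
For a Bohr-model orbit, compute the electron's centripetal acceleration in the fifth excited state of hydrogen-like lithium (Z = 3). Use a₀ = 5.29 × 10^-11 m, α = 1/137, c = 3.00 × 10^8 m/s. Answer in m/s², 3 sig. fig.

r = n²a₀/Z = 6.35 × 10^-10 m, v = Zαc/n = 1.09 × 10^6 m/s
a = v²/r = (1.09 × 10^6)² / 6.35 × 10^-10 = 1.89 × 10^21 m/s²

1.89 × 10^21 m/s²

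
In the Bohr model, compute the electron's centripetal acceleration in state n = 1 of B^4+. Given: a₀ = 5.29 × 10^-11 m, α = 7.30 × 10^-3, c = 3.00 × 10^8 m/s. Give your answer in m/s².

1.13 × 10^25 m/s²

r = n²a₀/Z = 1.06 × 10^-11 m, v = Zαc/n = 1.09 × 10^7 m/s
a = v²/r = (1.09 × 10^7)² / 1.06 × 10^-11 = 1.13 × 10^25 m/s²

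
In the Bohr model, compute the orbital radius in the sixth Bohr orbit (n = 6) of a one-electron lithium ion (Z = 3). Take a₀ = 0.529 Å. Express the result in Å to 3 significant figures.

r_n = n²a₀/Z = 6² × 0.529 / 3
    = 36 × 0.529 / 3 = 6.35 Å

6.35 Å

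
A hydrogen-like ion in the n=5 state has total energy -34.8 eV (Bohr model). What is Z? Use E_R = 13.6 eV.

E_n = −E_R Z²/n² ⇒ Z² = −E_n n²/E_R = 34.8 × 5² / 13.6 ≈ 63.97
Z = 8

8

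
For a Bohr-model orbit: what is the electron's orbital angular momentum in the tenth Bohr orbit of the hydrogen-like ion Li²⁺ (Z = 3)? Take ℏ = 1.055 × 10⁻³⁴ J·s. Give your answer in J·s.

1.055 × 10⁻³³ J·s

L_n = nℏ = 10 × 1.055 × 10⁻³⁴ = 1.055 × 10⁻³³ J·s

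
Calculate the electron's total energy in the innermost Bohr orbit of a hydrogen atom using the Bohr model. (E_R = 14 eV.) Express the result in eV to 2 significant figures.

-14 eV

E_n = −E_R·Z²/n² = −14 × 1²/1² = -14 eV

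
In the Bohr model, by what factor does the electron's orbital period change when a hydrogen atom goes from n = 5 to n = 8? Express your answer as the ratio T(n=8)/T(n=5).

T ∝ Z^-2 · n^3; with Z fixed, T ∝ n^3.
T(n=8)/T(n=5) = (8/5)^3 = 512/125

512/125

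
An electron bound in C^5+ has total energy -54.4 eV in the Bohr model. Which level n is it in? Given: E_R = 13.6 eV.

3

E_n = −E_R Z²/n² ⇒ n² = E_R Z²/(−E_n) = 13.6 × 6² / 54.4 ≈ 9.00
n = 3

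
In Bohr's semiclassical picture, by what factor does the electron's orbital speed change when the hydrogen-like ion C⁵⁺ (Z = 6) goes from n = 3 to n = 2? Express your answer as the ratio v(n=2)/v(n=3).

v ∝ Z^1 · n^-1; with Z fixed, v ∝ n^-1.
v(n=2)/v(n=3) = (2/3)^-1 = 3/2

3/2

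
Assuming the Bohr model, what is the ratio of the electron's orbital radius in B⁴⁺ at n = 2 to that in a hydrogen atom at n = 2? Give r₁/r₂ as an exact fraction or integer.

1/5

r ∝ Z^-1 · n^2
r₁/r₂ = (5/1)^-1 · (2/2)^2 = 1/5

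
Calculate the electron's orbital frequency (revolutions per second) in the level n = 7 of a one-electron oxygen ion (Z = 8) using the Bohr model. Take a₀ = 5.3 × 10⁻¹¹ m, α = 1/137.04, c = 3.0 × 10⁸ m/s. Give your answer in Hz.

r = n²a₀/Z = 3.2 × 10⁻¹⁰ m, v = Zαc/n = 2.5 × 10⁶ m/s
f = v/(2πr) = 1.2 × 10¹⁵ Hz

1.2 × 10¹⁵ Hz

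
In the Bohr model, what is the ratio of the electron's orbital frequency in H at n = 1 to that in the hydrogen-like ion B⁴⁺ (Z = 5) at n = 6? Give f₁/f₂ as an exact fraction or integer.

f ∝ Z^2 · n^-3
f₁/f₂ = (1/5)^2 · (1/6)^-3 = 216/25

216/25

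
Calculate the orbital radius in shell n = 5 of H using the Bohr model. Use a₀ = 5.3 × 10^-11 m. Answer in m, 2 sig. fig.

r_n = n²a₀/Z = 5² × 5.3 × 10^-11 / 1
    = 25 × 5.3 × 10^-11 / 1 = 1.3 × 10^-9 m

1.3 × 10^-9 m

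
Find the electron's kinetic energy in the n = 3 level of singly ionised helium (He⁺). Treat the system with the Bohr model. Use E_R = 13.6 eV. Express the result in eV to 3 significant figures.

For a Coulomb orbit the virial theorem gives K = −E_n.
E_n = −E_R·Z²/n², so K = E_R·Z²/n² = 13.6 × 2²/3² = 6.04 eV

6.04 eV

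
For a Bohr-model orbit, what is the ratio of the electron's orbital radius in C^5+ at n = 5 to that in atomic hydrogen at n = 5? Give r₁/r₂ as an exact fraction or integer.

r ∝ Z^-1 · n^2
r₁/r₂ = (6/1)^-1 · (5/5)^2 = 1/6

1/6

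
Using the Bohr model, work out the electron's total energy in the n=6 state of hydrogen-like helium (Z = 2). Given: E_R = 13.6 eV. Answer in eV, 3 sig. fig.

-1.51 eV

E_n = −E_R·Z²/n² = −13.6 × 2²/6² = -1.51 eV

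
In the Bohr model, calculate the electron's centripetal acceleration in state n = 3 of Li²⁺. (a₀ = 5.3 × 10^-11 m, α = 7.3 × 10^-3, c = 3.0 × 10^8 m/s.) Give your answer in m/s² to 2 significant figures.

3.0 × 10^22 m/s²

r = n²a₀/Z = 1.6 × 10^-10 m, v = Zαc/n = 2.2 × 10^6 m/s
a = v²/r = (2.2 × 10^6)² / 1.6 × 10^-10 = 3.0 × 10^22 m/s²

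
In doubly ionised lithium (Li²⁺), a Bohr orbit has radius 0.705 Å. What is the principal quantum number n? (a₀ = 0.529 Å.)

2

r_n = n²a₀/Z ⇒ n² = rZ/a₀ = 0.705 × 3 / 0.529 ≈ 4.00
n = 2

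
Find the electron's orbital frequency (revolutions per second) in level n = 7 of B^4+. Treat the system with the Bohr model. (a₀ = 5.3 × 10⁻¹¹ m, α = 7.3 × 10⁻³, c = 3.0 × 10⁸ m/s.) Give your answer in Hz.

r = n²a₀/Z = 5.2 × 10⁻¹⁰ m, v = Zαc/n = 1.6 × 10⁶ m/s
f = v/(2πr) = 4.8 × 10¹⁴ Hz

4.8 × 10¹⁴ Hz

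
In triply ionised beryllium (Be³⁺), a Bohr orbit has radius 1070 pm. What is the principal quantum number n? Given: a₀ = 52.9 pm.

r_n = n²a₀/Z ⇒ n² = rZ/a₀ = 1070 × 4 / 52.9 ≈ 80.91
n = 9

9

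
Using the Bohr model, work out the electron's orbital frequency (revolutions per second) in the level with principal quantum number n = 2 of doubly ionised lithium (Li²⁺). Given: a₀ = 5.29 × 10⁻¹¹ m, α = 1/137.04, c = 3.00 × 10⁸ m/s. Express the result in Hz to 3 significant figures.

r = n²a₀/Z = 7.05 × 10⁻¹¹ m, v = Zαc/n = 3.28 × 10⁶ m/s
f = v/(2πr) = 7.41 × 10¹⁵ Hz

7.41 × 10¹⁵ Hz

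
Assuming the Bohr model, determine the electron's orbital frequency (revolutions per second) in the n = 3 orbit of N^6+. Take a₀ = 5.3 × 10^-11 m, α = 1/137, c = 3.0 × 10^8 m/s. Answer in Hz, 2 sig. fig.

r = n²a₀/Z = 6.8 × 10^-11 m, v = Zαc/n = 5.1 × 10^6 m/s
f = v/(2πr) = 1.2 × 10^16 Hz

1.2 × 10^16 Hz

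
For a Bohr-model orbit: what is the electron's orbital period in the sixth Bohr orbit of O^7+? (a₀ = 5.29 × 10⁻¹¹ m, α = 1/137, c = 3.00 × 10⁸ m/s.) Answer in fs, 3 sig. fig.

r = n²a₀/Z = 6²·5.29 × 10⁻¹¹/8 = 2.38 × 10⁻¹⁰ m
v = Zαc/n = 8·0.00730·3.00 × 10⁸/6 = 2.92 × 10⁶ m/s
T = 2πr/v = 5.12 × 10⁻¹⁶ s = 0.512 fs

0.512 fs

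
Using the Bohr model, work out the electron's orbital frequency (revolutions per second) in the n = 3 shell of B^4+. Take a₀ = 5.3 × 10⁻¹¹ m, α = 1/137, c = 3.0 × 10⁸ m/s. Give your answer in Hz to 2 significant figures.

6.1 × 10¹⁵ Hz

r = n²a₀/Z = 9.5 × 10⁻¹¹ m, v = Zαc/n = 3.6 × 10⁶ m/s
f = v/(2πr) = 6.1 × 10¹⁵ Hz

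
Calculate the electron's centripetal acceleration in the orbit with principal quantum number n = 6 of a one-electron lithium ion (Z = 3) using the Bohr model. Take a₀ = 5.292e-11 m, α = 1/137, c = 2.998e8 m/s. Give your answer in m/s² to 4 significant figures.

r = n²a₀/Z = 6.350e-10 m, v = Zαc/n = 1.094e6 m/s
a = v²/r = (1.094e6)² / 6.350e-10 = 1.885e21 m/s²

1.885e21 m/s²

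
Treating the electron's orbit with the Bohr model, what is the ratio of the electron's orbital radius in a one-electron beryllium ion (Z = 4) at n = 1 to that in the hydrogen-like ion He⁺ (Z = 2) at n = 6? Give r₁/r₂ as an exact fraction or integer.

r ∝ Z^-1 · n^2
r₁/r₂ = (4/2)^-1 · (1/6)^2 = 1/72

1/72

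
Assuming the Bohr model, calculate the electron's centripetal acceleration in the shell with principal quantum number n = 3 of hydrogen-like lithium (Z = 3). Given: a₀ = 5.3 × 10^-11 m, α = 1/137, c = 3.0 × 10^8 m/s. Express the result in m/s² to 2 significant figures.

r = n²a₀/Z = 1.6 × 10^-10 m, v = Zαc/n = 2.2 × 10^6 m/s
a = v²/r = (2.2 × 10^6)² / 1.6 × 10^-10 = 3.0 × 10^22 m/s²

3.0 × 10^22 m/s²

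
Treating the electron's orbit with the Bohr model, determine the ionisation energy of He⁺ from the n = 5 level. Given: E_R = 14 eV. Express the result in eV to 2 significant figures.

E_n = −E_R·Z²/n² = −14 × 2²/5² eV = -2.2 eV
Ionisation energy = −E_n = 2.2 eV

2.2 eV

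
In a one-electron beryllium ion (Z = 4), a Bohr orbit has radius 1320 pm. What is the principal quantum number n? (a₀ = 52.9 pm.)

r_n = n²a₀/Z ⇒ n² = rZ/a₀ = 1320 × 4 / 52.9 ≈ 99.81
n = 10

10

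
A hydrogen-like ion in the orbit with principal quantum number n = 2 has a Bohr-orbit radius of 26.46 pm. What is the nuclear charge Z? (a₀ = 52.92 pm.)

r_n = n²a₀/Z ⇒ Z = n²a₀/r = 2² × 52.92 / 26.46 ≈ 8.00
Z = 8

8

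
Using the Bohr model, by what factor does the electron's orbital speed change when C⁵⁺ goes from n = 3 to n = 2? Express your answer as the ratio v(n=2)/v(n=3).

v ∝ Z^1 · n^-1; with Z fixed, v ∝ n^-1.
v(n=2)/v(n=3) = (2/3)^-1 = 3/2

3/2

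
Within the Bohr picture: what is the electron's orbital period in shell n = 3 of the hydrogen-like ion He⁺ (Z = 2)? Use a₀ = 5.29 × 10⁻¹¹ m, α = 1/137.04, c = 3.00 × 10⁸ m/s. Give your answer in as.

r = n²a₀/Z = 3²·5.29 × 10⁻¹¹/2 = 2.38 × 10⁻¹⁰ m
v = Zαc/n = 2·0.00730·3.00 × 10⁸/3 = 1.46 × 10⁶ m/s
T = 2πr/v = 1.02 × 10⁻¹⁵ s = 1020 as

1020 as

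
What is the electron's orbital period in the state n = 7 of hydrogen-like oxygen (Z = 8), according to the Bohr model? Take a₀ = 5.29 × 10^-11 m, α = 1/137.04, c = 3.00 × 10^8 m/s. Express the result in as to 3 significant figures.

r = n²a₀/Z = 7²·5.29 × 10^-11/8 = 3.24 × 10^-10 m
v = Zαc/n = 8·0.00730·3.00 × 10^8/7 = 2.50 × 10^6 m/s
T = 2πr/v = 8.14 × 10^-16 s = 814 as

814 as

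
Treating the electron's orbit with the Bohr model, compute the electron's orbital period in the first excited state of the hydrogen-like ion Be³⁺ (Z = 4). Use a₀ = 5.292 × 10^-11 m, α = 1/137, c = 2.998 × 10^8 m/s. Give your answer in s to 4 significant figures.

r = n²a₀/Z = 2²·5.292 × 10^-11/4 = 5.292 × 10^-11 m
v = Zαc/n = 4·0.007299·2.998 × 10^8/2 = 4.377 × 10^6 m/s
T = 2πr/v = 7.597 × 10^-17 s

7.597 × 10^-17 s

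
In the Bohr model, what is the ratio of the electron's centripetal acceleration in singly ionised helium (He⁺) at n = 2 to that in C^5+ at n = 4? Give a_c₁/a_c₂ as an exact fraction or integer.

a_c ∝ Z^3 · n^-4
a_c₁/a_c₂ = (2/6)^3 · (2/4)^-4 = 16/27

16/27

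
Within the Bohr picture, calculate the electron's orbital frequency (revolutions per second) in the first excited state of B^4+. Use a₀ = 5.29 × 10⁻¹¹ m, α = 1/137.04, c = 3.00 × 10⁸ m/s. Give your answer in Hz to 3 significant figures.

r = n²a₀/Z = 4.23 × 10⁻¹¹ m, v = Zαc/n = 5.47 × 10⁶ m/s
f = v/(2πr) = 2.06 × 10¹⁶ Hz

2.06 × 10¹⁶ Hz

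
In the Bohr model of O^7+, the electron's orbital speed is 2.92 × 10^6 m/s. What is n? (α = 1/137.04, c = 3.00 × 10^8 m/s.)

v_n = Zαc/n ⇒ n = Zαc/v = 8 × 0.00730 × 3.00 × 10^8 / 2.92 × 10^6 ≈ 6.00
n = 6

6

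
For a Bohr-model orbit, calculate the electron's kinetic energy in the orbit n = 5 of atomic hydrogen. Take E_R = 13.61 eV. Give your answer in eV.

For a Coulomb orbit the virial theorem gives K = −E_n.
E_n = −E_R·Z²/n², so K = E_R·Z²/n² = 13.61 × 1²/5² = 0.5444 eV

0.5444 eV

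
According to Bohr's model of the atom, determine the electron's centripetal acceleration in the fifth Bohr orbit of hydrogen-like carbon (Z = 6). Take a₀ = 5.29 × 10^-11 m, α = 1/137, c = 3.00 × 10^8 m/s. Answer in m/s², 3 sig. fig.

3.13 × 10^22 m/s²

r = n²a₀/Z = 2.20 × 10^-10 m, v = Zαc/n = 2.63 × 10^6 m/s
a = v²/r = (2.63 × 10^6)² / 2.20 × 10^-10 = 3.13 × 10^22 m/s²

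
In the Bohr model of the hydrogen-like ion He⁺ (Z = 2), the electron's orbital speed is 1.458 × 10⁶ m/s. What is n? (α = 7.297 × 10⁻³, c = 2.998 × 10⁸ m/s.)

v_n = Zαc/n ⇒ n = Zαc/v = 2 × 0.007297 × 2.998 × 10⁸ / 1.458 × 10⁶ ≈ 3.00
n = 3

3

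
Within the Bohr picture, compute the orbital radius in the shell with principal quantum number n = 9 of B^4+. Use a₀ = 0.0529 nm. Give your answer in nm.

r_n = n²a₀/Z = 9² × 0.0529 / 5
    = 81 × 0.0529 / 5 = 0.857 nm

0.857 nm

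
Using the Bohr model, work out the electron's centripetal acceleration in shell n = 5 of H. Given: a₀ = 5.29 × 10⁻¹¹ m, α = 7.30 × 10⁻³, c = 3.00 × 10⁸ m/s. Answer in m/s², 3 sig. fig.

1.45 × 10²⁰ m/s²

r = n²a₀/Z = 1.32 × 10⁻⁹ m, v = Zαc/n = 4.38 × 10⁵ m/s
a = v²/r = (4.38 × 10⁵)² / 1.32 × 10⁻⁹ = 1.45 × 10²⁰ m/s²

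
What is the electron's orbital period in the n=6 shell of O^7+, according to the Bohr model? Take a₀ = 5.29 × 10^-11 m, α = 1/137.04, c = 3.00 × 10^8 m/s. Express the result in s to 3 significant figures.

r = n²a₀/Z = 6²·5.29 × 10^-11/8 = 2.38 × 10^-10 m
v = Zαc/n = 8·0.00730·3.00 × 10^8/6 = 2.92 × 10^6 m/s
T = 2πr/v = 5.12 × 10^-16 s

5.12 × 10^-16 s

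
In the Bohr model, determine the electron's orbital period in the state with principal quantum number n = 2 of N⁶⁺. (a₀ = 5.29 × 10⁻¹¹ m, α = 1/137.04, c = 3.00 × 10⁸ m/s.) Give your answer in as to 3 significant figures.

r = n²a₀/Z = 2²·5.29 × 10⁻¹¹/7 = 3.02 × 10⁻¹¹ m
v = Zαc/n = 7·0.00730·3.00 × 10⁸/2 = 7.66 × 10⁶ m/s
T = 2πr/v = 2.48 × 10⁻¹⁷ s = 24.8 as

24.8 as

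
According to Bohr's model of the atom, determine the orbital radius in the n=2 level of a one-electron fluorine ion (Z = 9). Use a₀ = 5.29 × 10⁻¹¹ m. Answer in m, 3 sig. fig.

2.35 × 10⁻¹¹ m

r_n = n²a₀/Z = 2² × 5.29 × 10⁻¹¹ / 9
    = 4 × 5.29 × 10⁻¹¹ / 9 = 2.35 × 10⁻¹¹ m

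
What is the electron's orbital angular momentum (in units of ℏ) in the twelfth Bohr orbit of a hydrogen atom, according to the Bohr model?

12

L_n = nℏ, so L/ℏ = n = 12.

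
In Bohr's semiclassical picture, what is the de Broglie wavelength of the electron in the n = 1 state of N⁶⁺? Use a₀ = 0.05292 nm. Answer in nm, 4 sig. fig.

The Bohr quantisation condition is nλ = 2πr_n.
r_n = n²a₀/Z = 0.007560 nm
λ = 2πr_n/n = 2π·0.007560/1 = 0.04750 nm

0.04750 nm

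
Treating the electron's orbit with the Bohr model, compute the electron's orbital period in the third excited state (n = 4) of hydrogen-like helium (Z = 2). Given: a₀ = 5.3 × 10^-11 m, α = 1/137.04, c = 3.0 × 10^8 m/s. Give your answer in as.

2400 as

r = n²a₀/Z = 4²·5.3 × 10^-11/2 = 4.2 × 10^-10 m
v = Zαc/n = 2·0.0073·3.0 × 10^8/4 = 1.1 × 10^6 m/s
T = 2πr/v = 2.4 × 10^-15 s = 2400 as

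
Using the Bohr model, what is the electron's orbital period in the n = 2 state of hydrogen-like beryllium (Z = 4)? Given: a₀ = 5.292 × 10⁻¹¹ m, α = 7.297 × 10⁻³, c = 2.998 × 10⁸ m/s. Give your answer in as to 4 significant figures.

r = n²a₀/Z = 2²·5.292 × 10⁻¹¹/4 = 5.292 × 10⁻¹¹ m
v = Zαc/n = 4·0.007297·2.998 × 10⁸/2 = 4.375 × 10⁶ m/s
T = 2πr/v = 7.600 × 10⁻¹⁷ s = 76.00 as

76.00 as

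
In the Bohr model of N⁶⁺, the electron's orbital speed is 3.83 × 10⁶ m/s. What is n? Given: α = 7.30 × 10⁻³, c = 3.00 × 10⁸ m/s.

4

v_n = Zαc/n ⇒ n = Zαc/v = 7 × 0.00730 × 3.00 × 10⁸ / 3.83 × 10⁶ ≈ 4.00
n = 4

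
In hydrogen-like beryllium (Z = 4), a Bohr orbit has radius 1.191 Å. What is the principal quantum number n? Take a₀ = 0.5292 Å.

3

r_n = n²a₀/Z ⇒ n² = rZ/a₀ = 1.191 × 4 / 0.5292 ≈ 9.00
n = 3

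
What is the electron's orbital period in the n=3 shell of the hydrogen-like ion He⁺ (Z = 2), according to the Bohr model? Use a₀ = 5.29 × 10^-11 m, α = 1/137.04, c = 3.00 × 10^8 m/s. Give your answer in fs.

1.02 fs

r = n²a₀/Z = 3²·5.29 × 10^-11/2 = 2.38 × 10^-10 m
v = Zαc/n = 2·0.00730·3.00 × 10^8/3 = 1.46 × 10^6 m/s
T = 2πr/v = 1.02 × 10^-15 s = 1.02 fs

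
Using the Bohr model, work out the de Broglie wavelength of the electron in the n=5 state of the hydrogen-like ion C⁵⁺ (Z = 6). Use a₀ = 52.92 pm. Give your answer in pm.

The Bohr quantisation condition is nλ = 2πr_n.
r_n = n²a₀/Z = 220.5 pm
λ = 2πr_n/n = 2π·220.5/5 = 277.1 pm

277.1 pm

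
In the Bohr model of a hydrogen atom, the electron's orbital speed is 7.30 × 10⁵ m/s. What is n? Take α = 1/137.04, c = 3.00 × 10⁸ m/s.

v_n = Zαc/n ⇒ n = Zαc/v = 1 × 0.00730 × 3.00 × 10⁸ / 7.30 × 10⁵ ≈ 3.00
n = 3

3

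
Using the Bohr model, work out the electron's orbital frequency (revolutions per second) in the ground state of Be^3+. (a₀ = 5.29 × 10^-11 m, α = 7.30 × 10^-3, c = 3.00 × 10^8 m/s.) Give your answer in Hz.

1.05 × 10^17 Hz

r = n²a₀/Z = 1.32 × 10^-11 m, v = Zαc/n = 8.76 × 10^6 m/s
f = v/(2πr) = 1.05 × 10^17 Hz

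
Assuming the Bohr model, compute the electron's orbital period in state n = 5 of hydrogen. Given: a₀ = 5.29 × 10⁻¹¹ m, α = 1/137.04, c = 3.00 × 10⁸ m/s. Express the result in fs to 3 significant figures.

19.0 fs

r = n²a₀/Z = 5²·5.29 × 10⁻¹¹/1 = 1.32 × 10⁻⁹ m
v = Zαc/n = 1·0.00730·3.00 × 10⁸/5 = 4.38 × 10⁵ m/s
T = 2πr/v = 1.90 × 10⁻¹⁴ s = 19.0 fs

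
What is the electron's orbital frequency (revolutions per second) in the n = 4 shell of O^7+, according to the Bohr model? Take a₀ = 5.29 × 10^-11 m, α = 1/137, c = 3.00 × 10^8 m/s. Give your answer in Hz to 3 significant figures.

6.59 × 10^15 Hz

r = n²a₀/Z = 1.06 × 10^-10 m, v = Zαc/n = 4.38 × 10^6 m/s
f = v/(2πr) = 6.59 × 10^15 Hz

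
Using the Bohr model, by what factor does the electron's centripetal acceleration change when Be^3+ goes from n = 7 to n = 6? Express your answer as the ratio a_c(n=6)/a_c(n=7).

2401/1296

a_c ∝ Z^3 · n^-4; with Z fixed, a_c ∝ n^-4.
a_c(n=6)/a_c(n=7) = (6/7)^-4 = 2401/1296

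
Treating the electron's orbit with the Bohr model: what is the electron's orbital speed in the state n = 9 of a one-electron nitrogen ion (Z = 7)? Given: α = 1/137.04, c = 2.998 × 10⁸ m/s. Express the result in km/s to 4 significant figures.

1702 km/s

v_n = Zαc/n = 7 × 0.007297 × 2.998 × 10⁸ / 9
    = 1702 km/s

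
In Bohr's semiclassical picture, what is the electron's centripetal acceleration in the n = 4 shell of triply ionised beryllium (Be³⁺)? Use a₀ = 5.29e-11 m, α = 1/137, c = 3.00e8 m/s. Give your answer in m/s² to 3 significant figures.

2.27e22 m/s²

r = n²a₀/Z = 2.12e-10 m, v = Zαc/n = 2.19e6 m/s
a = v²/r = (2.19e6)² / 2.12e-10 = 2.27e22 m/s²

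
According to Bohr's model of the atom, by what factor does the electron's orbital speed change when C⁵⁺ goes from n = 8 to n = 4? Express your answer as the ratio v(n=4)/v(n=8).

2

v ∝ Z^1 · n^-1; with Z fixed, v ∝ n^-1.
v(n=4)/v(n=8) = (4/8)^-1 = 2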